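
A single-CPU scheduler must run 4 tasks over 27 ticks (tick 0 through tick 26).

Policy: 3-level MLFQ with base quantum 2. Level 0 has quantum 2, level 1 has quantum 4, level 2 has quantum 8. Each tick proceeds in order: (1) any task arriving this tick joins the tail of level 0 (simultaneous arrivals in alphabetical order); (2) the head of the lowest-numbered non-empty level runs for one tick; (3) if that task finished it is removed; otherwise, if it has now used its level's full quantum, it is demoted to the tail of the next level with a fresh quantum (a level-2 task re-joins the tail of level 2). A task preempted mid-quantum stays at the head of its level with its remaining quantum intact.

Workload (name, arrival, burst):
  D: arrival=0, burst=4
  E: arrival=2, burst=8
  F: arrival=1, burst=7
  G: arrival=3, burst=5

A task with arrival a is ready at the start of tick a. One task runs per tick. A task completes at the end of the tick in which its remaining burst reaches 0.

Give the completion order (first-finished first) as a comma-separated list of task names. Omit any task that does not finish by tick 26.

completion order = D, G, F, E

t=0: L0/L1/L2 = D/-/- → run D
t=1: L0/L1/L2 = DF/-/- → run D
t=2: L0/L1/L2 = FE/D/- → run F
t=3: L0/L1/L2 = FEG/D/- → run F
t=4: L0/L1/L2 = EG/DF/- → run E
t=5: L0/L1/L2 = EG/DF/- → run E
t=6: L0/L1/L2 = G/DFE/- → run G
t=7: L0/L1/L2 = G/DFE/- → run G
t=8: L0/L1/L2 = -/DFEG/- → run D
t=9: L0/L1/L2 = -/DFEG/- → run D
t=10: L0/L1/L2 = -/FEG/- → run F
t=11: L0/L1/L2 = -/FEG/- → run F
t=12: L0/L1/L2 = -/FEG/- → run F
t=13: L0/L1/L2 = -/FEG/- → run F
t=14: L0/L1/L2 = -/EG/F → run E
t=15: L0/L1/L2 = -/EG/F → run E
t=16: L0/L1/L2 = -/EG/F → run E
t=17: L0/L1/L2 = -/EG/F → run E
t=18: L0/L1/L2 = -/G/FE → run G
t=19: L0/L1/L2 = -/G/FE → run G
t=20: L0/L1/L2 = -/G/FE → run G
t=21: L0/L1/L2 = -/-/FE → run F
t=22: L0/L1/L2 = -/-/E → run E
t=23: L0/L1/L2 = -/-/E → run E
t=24: (idle)
t=25: (idle)
t=26: (idle)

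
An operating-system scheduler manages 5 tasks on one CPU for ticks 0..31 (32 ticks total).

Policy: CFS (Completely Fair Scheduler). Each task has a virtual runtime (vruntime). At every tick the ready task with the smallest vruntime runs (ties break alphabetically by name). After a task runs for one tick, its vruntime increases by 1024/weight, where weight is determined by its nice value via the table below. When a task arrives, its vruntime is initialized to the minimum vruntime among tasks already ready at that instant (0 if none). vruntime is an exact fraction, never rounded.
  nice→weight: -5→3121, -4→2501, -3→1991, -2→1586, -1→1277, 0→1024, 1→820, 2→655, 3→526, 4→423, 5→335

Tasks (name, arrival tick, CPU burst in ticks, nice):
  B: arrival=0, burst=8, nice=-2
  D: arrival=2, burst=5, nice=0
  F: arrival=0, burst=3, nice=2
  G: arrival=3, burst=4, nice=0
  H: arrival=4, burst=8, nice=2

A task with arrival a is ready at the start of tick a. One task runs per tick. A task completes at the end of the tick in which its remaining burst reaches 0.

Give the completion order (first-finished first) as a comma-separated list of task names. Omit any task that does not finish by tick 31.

completion order = F, G, B, D, H

t=0: vr[B=0 F=0] → run B
t=1: vr[B=512/793 F=0] → run F
t=2: vr[B=512/793 D=512/793 F=1024/655] → run B
t=3: vr[B=1024/793 D=512/793 F=1024/655 G=512/793] → run D
t=4: vr[B=1024/793 D=1305/793 F=1024/655 G=512/793 H=512/793] → run G
t=5: vr[B=1024/793 D=1305/793 F=1024/655 G=1305/793 H=512/793] → run H
t=6: vr[B=1024/793 D=1305/793 F=1024/655 G=1305/793 H=1147392/519415] → run B
t=7: vr[B=1536/793 D=1305/793 F=1024/655 G=1305/793 H=1147392/519415] → run F
t=8: vr[B=1536/793 D=1305/793 F=2048/655 G=1305/793 H=1147392/519415] → run D
t=9: vr[B=1536/793 D=2098/793 F=2048/655 G=1305/793 H=1147392/519415] → run G
t=10: vr[B=1536/793 D=2098/793 F=2048/655 G=2098/793 H=1147392/519415] → run B
t=11: vr[B=2048/793 D=2098/793 F=2048/655 G=2098/793 H=1147392/519415] → run H
t=12: vr[B=2048/793 D=2098/793 F=2048/655 G=2098/793 H=1959424/519415] → run B
t=13: vr[B=2560/793 D=2098/793 F=2048/655 G=2098/793 H=1959424/519415] → run D
t=14: vr[B=2560/793 D=2891/793 F=2048/655 G=2098/793 H=1959424/519415] → run G
t=15: vr[B=2560/793 D=2891/793 F=2048/655 G=2891/793 H=1959424/519415] → run F
t=16: vr[B=2560/793 D=2891/793 G=2891/793 H=1959424/519415] → run B
t=17: vr[B=3072/793 D=2891/793 G=2891/793 H=1959424/519415] → run D
t=18: vr[B=3072/793 D=3684/793 G=2891/793 H=1959424/519415] → run G
t=19: vr[B=3072/793 D=3684/793 H=1959424/519415] → run H
t=20: vr[B=3072/793 D=3684/793 H=2771456/519415] → run B
t=21: vr[B=3584/793 D=3684/793 H=2771456/519415] → run B
t=22: vr[D=3684/793 H=2771456/519415] → run D
t=23: vr[H=2771456/519415] → run H
t=24: vr[H=3583488/519415] → run H
t=25: vr[H=879104/103883] → run H
t=26: vr[H=5207552/519415] → run H
t=27: vr[H=6019584/519415] → run H
t=28: (idle)
t=29: (idle)
t=30: (idle)
t=31: (idle)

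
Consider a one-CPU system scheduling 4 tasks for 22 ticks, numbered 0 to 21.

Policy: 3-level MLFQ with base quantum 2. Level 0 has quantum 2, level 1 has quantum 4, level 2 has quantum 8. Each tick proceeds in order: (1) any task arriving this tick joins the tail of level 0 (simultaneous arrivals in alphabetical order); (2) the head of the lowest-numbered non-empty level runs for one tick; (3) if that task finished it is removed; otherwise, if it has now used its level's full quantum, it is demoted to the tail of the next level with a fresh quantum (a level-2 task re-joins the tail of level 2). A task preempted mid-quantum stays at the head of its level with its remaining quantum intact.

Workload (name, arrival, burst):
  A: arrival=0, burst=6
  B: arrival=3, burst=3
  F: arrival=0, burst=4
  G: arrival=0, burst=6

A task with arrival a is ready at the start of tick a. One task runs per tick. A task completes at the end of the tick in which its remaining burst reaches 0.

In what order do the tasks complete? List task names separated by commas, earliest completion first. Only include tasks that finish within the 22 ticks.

completion order = A, F, G, B

t=0: L0/L1/L2 = AFG/-/- → run A
t=1: L0/L1/L2 = AFG/-/- → run A
t=2: L0/L1/L2 = FG/A/- → run F
t=3: L0/L1/L2 = FGB/A/- → run F
t=4: L0/L1/L2 = GB/AF/- → run G
t=5: L0/L1/L2 = GB/AF/- → run G
t=6: L0/L1/L2 = B/AFG/- → run B
t=7: L0/L1/L2 = B/AFG/- → run B
t=8: L0/L1/L2 = -/AFGB/- → run A
t=9: L0/L1/L2 = -/AFGB/- → run A
t=10: L0/L1/L2 = -/AFGB/- → run A
t=11: L0/L1/L2 = -/AFGB/- → run A
t=12: L0/L1/L2 = -/FGB/- → run F
t=13: L0/L1/L2 = -/FGB/- → run F
t=14: L0/L1/L2 = -/GB/- → run G
t=15: L0/L1/L2 = -/GB/- → run G
t=16: L0/L1/L2 = -/GB/- → run G
t=17: L0/L1/L2 = -/GB/- → run G
t=18: L0/L1/L2 = -/B/- → run B
t=19: (idle)
t=20: (idle)
t=21: (idle)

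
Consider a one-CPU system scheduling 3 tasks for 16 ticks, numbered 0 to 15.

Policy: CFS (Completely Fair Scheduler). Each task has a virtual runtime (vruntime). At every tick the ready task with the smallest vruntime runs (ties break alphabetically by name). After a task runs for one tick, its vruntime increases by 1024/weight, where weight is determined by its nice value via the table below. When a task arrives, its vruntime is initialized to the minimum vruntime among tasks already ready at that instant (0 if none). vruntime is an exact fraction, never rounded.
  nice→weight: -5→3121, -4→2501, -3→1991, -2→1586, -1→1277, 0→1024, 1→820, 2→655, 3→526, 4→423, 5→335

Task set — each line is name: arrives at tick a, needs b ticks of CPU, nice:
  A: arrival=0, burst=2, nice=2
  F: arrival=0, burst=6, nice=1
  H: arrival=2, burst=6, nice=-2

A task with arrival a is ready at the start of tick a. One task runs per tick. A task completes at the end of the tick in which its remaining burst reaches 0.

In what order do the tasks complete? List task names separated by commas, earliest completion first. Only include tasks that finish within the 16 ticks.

completion order = A, H, F

t=0: vr[A=0 F=0] → run A
t=1: vr[A=1024/655 F=0] → run F
t=2: vr[A=1024/655 F=256/205 H=256/205] → run F
t=3: vr[A=1024/655 F=512/205 H=256/205] → run H
t=4: vr[A=1024/655 F=512/205 H=307968/162565] → run A
t=5: vr[F=512/205 H=307968/162565] → run H
t=6: vr[F=512/205 H=412928/162565] → run F
t=7: vr[F=768/205 H=412928/162565] → run H
t=8: vr[F=768/205 H=517888/162565] → run H
t=9: vr[F=768/205 H=622848/162565] → run F
t=10: vr[F=1024/205 H=622848/162565] → run H
t=11: vr[F=1024/205 H=727808/162565] → run H
t=12: vr[F=1024/205] → run F
t=13: vr[F=256/41] → run F
t=14: (idle)
t=15: (idle)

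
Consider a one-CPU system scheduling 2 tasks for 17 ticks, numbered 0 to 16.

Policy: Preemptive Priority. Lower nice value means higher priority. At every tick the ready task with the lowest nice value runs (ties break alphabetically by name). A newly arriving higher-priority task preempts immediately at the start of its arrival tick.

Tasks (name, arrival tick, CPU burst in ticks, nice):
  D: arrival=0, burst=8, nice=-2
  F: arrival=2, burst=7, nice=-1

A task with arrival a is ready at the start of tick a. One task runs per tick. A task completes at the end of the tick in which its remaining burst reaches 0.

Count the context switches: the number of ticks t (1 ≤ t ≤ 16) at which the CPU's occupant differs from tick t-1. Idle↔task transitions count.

t=0: ready={D} → run D
t=1: ready={D} → run D
t=2: ready={D,F} → run D
t=3: ready={D,F} → run D
t=4: ready={D,F} → run D
t=5: ready={D,F} → run D
t=6: ready={D,F} → run D
t=7: ready={D,F} → run D
t=8: ready={F} → run F
t=9: ready={F} → run F
t=10: ready={F} → run F
t=11: ready={F} → run F
t=12: ready={F} → run F
t=13: ready={F} → run F
t=14: ready={F} → run F
t=15: (idle)
t=16: (idle)

context switches = 2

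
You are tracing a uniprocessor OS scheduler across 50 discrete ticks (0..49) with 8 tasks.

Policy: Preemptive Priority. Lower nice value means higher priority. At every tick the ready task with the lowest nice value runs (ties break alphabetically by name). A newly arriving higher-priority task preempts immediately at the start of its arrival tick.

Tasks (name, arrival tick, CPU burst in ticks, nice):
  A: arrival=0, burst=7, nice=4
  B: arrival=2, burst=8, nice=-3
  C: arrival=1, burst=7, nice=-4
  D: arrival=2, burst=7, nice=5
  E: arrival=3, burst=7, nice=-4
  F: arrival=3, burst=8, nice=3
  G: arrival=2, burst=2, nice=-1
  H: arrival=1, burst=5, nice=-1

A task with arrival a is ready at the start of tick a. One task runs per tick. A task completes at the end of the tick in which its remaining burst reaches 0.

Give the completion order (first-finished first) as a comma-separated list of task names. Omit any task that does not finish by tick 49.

t=0: ready={A} → run A
t=1: ready={A,C,H} → run C
t=2: ready={A,B,C,D,G,H} → run C
t=3: ready={A,B,C,D,E,F,G,H} → run C
t=4: ready={A,B,C,D,E,F,G,H} → run C
t=5: ready={A,B,C,D,E,F,G,H} → run C
t=6: ready={A,B,C,D,E,F,G,H} → run C
t=7: ready={A,B,C,D,E,F,G,H} → run C
t=8: ready={A,B,D,E,F,G,H} → run E
t=9: ready={A,B,D,E,F,G,H} → run E
t=10: ready={A,B,D,E,F,G,H} → run E
t=11: ready={A,B,D,E,F,G,H} → run E
t=12: ready={A,B,D,E,F,G,H} → run E
t=13: ready={A,B,D,E,F,G,H} → run E
t=14: ready={A,B,D,E,F,G,H} → run E
t=15: ready={A,B,D,F,G,H} → run B
t=16: ready={A,B,D,F,G,H} → run B
t=17: ready={A,B,D,F,G,H} → run B
t=18: ready={A,B,D,F,G,H} → run B
t=19: ready={A,B,D,F,G,H} → run B
t=20: ready={A,B,D,F,G,H} → run B
t=21: ready={A,B,D,F,G,H} → run B
t=22: ready={A,B,D,F,G,H} → run B
t=23: ready={A,D,F,G,H} → run G
t=24: ready={A,D,F,G,H} → run G
t=25: ready={A,D,F,H} → run H
t=26: ready={A,D,F,H} → run H
t=27: ready={A,D,F,H} → run H
t=28: ready={A,D,F,H} → run H
t=29: ready={A,D,F,H} → run H
t=30: ready={A,D,F} → run F
t=31: ready={A,D,F} → run F
t=32: ready={A,D,F} → run F
t=33: ready={A,D,F} → run F
t=34: ready={A,D,F} → run F
t=35: ready={A,D,F} → run F
t=36: ready={A,D,F} → run F
t=37: ready={A,D,F} → run F
t=38: ready={A,D} → run A
t=39: ready={A,D} → run A
t=40: ready={A,D} → run A
t=41: ready={A,D} → run A
t=42: ready={A,D} → run A
t=43: ready={A,D} → run A
t=44: ready={D} → run D
t=45: ready={D} → run D
t=46: ready={D} → run D
t=47: ready={D} → run D
t=48: ready={D} → run D
t=49: ready={D} → run D

completion order = C, E, B, G, H, F, A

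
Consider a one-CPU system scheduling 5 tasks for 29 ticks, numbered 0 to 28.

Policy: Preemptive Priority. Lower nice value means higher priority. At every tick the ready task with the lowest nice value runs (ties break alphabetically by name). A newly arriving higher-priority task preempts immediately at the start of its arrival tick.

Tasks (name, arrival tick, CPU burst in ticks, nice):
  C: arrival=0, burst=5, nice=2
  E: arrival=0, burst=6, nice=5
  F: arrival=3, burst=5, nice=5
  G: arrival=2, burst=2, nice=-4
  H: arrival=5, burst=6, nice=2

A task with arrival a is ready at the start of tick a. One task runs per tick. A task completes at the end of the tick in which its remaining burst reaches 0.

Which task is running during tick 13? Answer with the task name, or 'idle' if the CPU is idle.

t=0: ready={C,E} → run C
t=1: ready={C,E} → run C
t=2: ready={C,E,G} → run G
t=3: ready={C,E,F,G} → run G
t=4: ready={C,E,F} → run C
t=5: ready={C,E,F,H} → run C
t=6: ready={C,E,F,H} → run C
t=7: ready={E,F,H} → run H
t=8: ready={E,F,H} → run H
t=9: ready={E,F,H} → run H
t=10: ready={E,F,H} → run H
t=11: ready={E,F,H} → run H
t=12: ready={E,F,H} → run H
t=13: ready={E,F} → run E
t=14: ready={E,F} → run E
t=15: ready={E,F} → run E
t=16: ready={E,F} → run E
t=17: ready={E,F} → run E
t=18: ready={E,F} → run E
t=19: ready={F} → run F
t=20: ready={F} → run F
t=21: ready={F} → run F
t=22: ready={F} → run F
t=23: ready={F} → run F
t=24: (idle)
t=25: (idle)
t=26: (idle)
t=27: (idle)
t=28: (idle)

running at tick 13 = E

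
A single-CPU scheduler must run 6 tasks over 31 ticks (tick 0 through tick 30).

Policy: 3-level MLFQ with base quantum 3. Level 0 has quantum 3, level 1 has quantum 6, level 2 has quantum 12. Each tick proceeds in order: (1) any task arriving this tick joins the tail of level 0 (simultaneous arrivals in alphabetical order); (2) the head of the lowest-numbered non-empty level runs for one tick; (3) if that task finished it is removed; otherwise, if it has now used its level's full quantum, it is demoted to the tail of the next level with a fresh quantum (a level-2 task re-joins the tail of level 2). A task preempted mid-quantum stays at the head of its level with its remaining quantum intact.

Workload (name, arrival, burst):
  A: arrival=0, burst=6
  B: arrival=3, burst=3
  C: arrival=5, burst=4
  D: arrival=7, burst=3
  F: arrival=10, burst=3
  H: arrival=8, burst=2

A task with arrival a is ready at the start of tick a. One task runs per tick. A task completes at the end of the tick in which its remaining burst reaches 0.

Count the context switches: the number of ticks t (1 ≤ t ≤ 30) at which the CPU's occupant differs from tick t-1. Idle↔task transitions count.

context switches = 8

t=0: L0/L1/L2 = A/-/- → run A
t=1: L0/L1/L2 = A/-/- → run A
t=2: L0/L1/L2 = A/-/- → run A
t=3: L0/L1/L2 = B/A/- → run B
t=4: L0/L1/L2 = B/A/- → run B
t=5: L0/L1/L2 = BC/A/- → run B
t=6: L0/L1/L2 = C/A/- → run C
t=7: L0/L1/L2 = CD/A/- → run C
t=8: L0/L1/L2 = CDH/A/- → run C
t=9: L0/L1/L2 = DH/AC/- → run D
t=10: L0/L1/L2 = DHF/AC/- → run D
t=11: L0/L1/L2 = DHF/AC/- → run D
t=12: L0/L1/L2 = HF/AC/- → run H
t=13: L0/L1/L2 = HF/AC/- → run H
t=14: L0/L1/L2 = F/AC/- → run F
t=15: L0/L1/L2 = F/AC/- → run F
t=16: L0/L1/L2 = F/AC/- → run F
t=17: L0/L1/L2 = -/AC/- → run A
t=18: L0/L1/L2 = -/AC/- → run A
t=19: L0/L1/L2 = -/AC/- → run A
t=20: L0/L1/L2 = -/C/- → run C
t=21: (idle)
t=22: (idle)
t=23: (idle)
t=24: (idle)
t=25: (idle)
t=26: (idle)
t=27: (idle)
t=28: (idle)
t=29: (idle)
t=30: (idle)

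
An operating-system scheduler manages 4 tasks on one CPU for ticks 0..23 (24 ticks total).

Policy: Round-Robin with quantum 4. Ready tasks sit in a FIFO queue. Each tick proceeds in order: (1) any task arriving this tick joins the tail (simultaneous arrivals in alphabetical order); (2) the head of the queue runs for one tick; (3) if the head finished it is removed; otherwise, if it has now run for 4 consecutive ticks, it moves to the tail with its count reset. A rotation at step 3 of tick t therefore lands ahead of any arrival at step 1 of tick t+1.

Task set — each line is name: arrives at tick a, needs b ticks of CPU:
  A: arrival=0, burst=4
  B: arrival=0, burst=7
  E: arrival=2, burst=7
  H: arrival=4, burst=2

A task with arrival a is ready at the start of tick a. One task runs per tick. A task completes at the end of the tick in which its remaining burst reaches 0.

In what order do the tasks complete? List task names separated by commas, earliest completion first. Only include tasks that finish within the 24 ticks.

t=0: queue=[A,B] q_used=0 → run A
t=1: queue=[A,B] q_used=1 → run A
t=2: queue=[A,B,E] q_used=2 → run A
t=3: queue=[A,B,E] q_used=3 → run A
t=4: queue=[B,E,H] q_used=0 → run B
t=5: queue=[B,E,H] q_used=1 → run B
t=6: queue=[B,E,H] q_used=2 → run B
t=7: queue=[B,E,H] q_used=3 → run B
t=8: queue=[E,H,B] q_used=0 → run E
t=9: queue=[E,H,B] q_used=1 → run E
t=10: queue=[E,H,B] q_used=2 → run E
t=11: queue=[E,H,B] q_used=3 → run E
t=12: queue=[H,B,E] q_used=0 → run H
t=13: queue=[H,B,E] q_used=1 → run H
t=14: queue=[B,E] q_used=0 → run B
t=15: queue=[B,E] q_used=1 → run B
t=16: queue=[B,E] q_used=2 → run B
t=17: queue=[E] q_used=0 → run E
t=18: queue=[E] q_used=1 → run E
t=19: queue=[E] q_used=2 → run E
t=20: (idle)
t=21: (idle)
t=22: (idle)
t=23: (idle)

completion order = A, H, B, E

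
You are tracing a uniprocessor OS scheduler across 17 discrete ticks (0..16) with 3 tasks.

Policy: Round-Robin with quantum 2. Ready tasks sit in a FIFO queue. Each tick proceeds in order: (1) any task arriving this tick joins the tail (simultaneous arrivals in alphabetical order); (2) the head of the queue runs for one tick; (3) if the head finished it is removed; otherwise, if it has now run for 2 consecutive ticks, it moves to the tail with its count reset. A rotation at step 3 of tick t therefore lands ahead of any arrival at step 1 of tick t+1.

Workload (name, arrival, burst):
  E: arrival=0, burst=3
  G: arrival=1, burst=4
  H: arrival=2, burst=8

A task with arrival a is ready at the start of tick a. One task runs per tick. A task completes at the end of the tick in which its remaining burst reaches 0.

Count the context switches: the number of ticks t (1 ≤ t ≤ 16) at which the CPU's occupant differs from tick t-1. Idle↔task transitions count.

t=0: queue=[E] q_used=0 → run E
t=1: queue=[E,G] q_used=1 → run E
t=2: queue=[G,E,H] q_used=0 → run G
t=3: queue=[G,E,H] q_used=1 → run G
t=4: queue=[E,H,G] q_used=0 → run E
t=5: queue=[H,G] q_used=0 → run H
t=6: queue=[H,G] q_used=1 → run H
t=7: queue=[G,H] q_used=0 → run G
t=8: queue=[G,H] q_used=1 → run G
t=9: queue=[H] q_used=0 → run H
t=10: queue=[H] q_used=1 → run H
t=11: queue=[H] q_used=0 → run H
t=12: queue=[H] q_used=1 → run H
t=13: queue=[H] q_used=0 → run H
t=14: queue=[H] q_used=1 → run H
t=15: (idle)
t=16: (idle)

context switches = 6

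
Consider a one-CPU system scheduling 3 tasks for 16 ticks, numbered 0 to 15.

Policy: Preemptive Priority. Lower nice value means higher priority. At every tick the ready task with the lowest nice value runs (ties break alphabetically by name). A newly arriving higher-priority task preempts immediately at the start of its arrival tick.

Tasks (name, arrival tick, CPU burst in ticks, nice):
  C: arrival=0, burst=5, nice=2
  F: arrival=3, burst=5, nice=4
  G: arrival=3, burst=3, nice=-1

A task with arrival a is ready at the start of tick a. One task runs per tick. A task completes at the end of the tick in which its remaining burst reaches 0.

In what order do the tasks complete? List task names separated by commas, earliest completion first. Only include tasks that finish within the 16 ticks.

t=0: ready={C} → run C
t=1: ready={C} → run C
t=2: ready={C} → run C
t=3: ready={C,F,G} → run G
t=4: ready={C,F,G} → run G
t=5: ready={C,F,G} → run G
t=6: ready={C,F} → run C
t=7: ready={C,F} → run C
t=8: ready={F} → run F
t=9: ready={F} → run F
t=10: ready={F} → run F
t=11: ready={F} → run F
t=12: ready={F} → run F
t=13: (idle)
t=14: (idle)
t=15: (idle)

completion order = G, C, F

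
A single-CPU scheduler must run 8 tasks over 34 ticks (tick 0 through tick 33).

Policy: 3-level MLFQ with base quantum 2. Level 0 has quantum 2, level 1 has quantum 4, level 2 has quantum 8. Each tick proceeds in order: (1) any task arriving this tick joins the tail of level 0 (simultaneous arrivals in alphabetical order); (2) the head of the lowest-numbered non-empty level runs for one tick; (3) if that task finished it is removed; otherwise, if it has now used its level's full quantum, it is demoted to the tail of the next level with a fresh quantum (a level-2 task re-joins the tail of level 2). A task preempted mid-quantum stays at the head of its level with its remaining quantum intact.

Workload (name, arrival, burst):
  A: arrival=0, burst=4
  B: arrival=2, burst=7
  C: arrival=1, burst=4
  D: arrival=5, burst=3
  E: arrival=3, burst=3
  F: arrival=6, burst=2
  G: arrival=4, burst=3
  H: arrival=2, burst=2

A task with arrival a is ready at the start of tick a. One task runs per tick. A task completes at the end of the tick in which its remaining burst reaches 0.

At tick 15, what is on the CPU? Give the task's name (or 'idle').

running at tick 15 = F

t=0: L0/L1/L2 = A/-/- → run A
t=1: L0/L1/L2 = AC/-/- → run A
t=2: L0/L1/L2 = CBH/A/- → run C
t=3: L0/L1/L2 = CBHE/A/- → run C
t=4: L0/L1/L2 = BHEG/AC/- → run B
t=5: L0/L1/L2 = BHEGD/AC/- → run B
t=6: L0/L1/L2 = HEGDF/ACB/- → run H
t=7: L0/L1/L2 = HEGDF/ACB/- → run H
t=8: L0/L1/L2 = EGDF/ACB/- → run E
t=9: L0/L1/L2 = EGDF/ACB/- → run E
t=10: L0/L1/L2 = GDF/ACBE/- → run G
t=11: L0/L1/L2 = GDF/ACBE/- → run G
t=12: L0/L1/L2 = DF/ACBEG/- → run D
t=13: L0/L1/L2 = DF/ACBEG/- → run D
t=14: L0/L1/L2 = F/ACBEGD/- → run F
t=15: L0/L1/L2 = F/ACBEGD/- → run F
t=16: L0/L1/L2 = -/ACBEGD/- → run A
t=17: L0/L1/L2 = -/ACBEGD/- → run A
t=18: L0/L1/L2 = -/CBEGD/- → run C
t=19: L0/L1/L2 = -/CBEGD/- → run C
t=20: L0/L1/L2 = -/BEGD/- → run B
t=21: L0/L1/L2 = -/BEGD/- → run B
t=22: L0/L1/L2 = -/BEGD/- → run B
t=23: L0/L1/L2 = -/BEGD/- → run B
t=24: L0/L1/L2 = -/EGD/B → run E
t=25: L0/L1/L2 = -/GD/B → run G
t=26: L0/L1/L2 = -/D/B → run D
t=27: L0/L1/L2 = -/-/B → run B
t=28: (idle)
t=29: (idle)
t=30: (idle)
t=31: (idle)
t=32: (idle)
t=33: (idle)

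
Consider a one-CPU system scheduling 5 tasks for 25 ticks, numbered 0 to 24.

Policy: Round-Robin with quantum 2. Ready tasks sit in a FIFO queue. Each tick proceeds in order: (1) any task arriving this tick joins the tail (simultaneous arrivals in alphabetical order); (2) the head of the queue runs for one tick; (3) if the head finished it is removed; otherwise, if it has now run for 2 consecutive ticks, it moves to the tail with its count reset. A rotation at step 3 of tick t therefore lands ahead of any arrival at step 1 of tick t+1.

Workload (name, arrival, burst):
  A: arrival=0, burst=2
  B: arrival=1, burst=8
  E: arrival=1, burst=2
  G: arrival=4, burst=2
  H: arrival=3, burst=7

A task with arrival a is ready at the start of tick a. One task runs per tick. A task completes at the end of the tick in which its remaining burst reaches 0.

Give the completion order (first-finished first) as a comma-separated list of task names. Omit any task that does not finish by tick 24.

completion order = A, E, G, B, H

t=0: queue=[A] q_used=0 → run A
t=1: queue=[A,B,E] q_used=1 → run A
t=2: queue=[B,E] q_used=0 → run B
t=3: queue=[B,E,H] q_used=1 → run B
t=4: queue=[E,H,B,G] q_used=0 → run E
t=5: queue=[E,H,B,G] q_used=1 → run E
t=6: queue=[H,B,G] q_used=0 → run H
t=7: queue=[H,B,G] q_used=1 → run H
t=8: queue=[B,G,H] q_used=0 → run B
t=9: queue=[B,G,H] q_used=1 → run B
t=10: queue=[G,H,B] q_used=0 → run G
t=11: queue=[G,H,B] q_used=1 → run G
t=12: queue=[H,B] q_used=0 → run H
t=13: queue=[H,B] q_used=1 → run H
t=14: queue=[B,H] q_used=0 → run B
t=15: queue=[B,H] q_used=1 → run B
t=16: queue=[H,B] q_used=0 → run H
t=17: queue=[H,B] q_used=1 → run H
t=18: queue=[B,H] q_used=0 → run B
t=19: queue=[B,H] q_used=1 → run B
t=20: queue=[H] q_used=0 → run H
t=21: (idle)
t=22: (idle)
t=23: (idle)
t=24: (idle)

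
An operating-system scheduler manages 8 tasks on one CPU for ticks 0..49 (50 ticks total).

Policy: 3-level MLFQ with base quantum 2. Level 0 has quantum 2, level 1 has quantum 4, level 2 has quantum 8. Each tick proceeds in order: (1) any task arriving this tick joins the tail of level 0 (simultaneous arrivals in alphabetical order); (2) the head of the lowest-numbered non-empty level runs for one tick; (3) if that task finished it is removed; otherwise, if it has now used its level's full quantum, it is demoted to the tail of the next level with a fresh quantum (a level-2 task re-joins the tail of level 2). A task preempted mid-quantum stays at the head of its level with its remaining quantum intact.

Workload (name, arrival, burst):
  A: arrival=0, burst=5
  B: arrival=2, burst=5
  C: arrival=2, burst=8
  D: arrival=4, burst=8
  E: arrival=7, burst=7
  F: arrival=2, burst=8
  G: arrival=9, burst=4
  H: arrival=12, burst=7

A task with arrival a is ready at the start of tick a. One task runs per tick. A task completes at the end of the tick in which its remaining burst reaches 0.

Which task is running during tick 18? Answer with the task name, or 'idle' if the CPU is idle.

running at tick 18 = A

t=0: L0/L1/L2 = A/-/- → run A
t=1: L0/L1/L2 = A/-/- → run A
t=2: L0/L1/L2 = BCF/A/- → run B
t=3: L0/L1/L2 = BCF/A/- → run B
t=4: L0/L1/L2 = CFD/AB/- → run C
t=5: L0/L1/L2 = CFD/AB/- → run C
t=6: L0/L1/L2 = FD/ABC/- → run F
t=7: L0/L1/L2 = FDE/ABC/- → run F
t=8: L0/L1/L2 = DE/ABCF/- → run D
t=9: L0/L1/L2 = DEG/ABCF/- → run D
t=10: L0/L1/L2 = EG/ABCFD/- → run E
t=11: L0/L1/L2 = EG/ABCFD/- → run E
t=12: L0/L1/L2 = GH/ABCFDE/- → run G
t=13: L0/L1/L2 = GH/ABCFDE/- → run G
t=14: L0/L1/L2 = H/ABCFDEG/- → run H
t=15: L0/L1/L2 = H/ABCFDEG/- → run H
t=16: L0/L1/L2 = -/ABCFDEGH/- → run A
t=17: L0/L1/L2 = -/ABCFDEGH/- → run A
t=18: L0/L1/L2 = -/ABCFDEGH/- → run A
t=19: L0/L1/L2 = -/BCFDEGH/- → run B
t=20: L0/L1/L2 = -/BCFDEGH/- → run B
t=21: L0/L1/L2 = -/BCFDEGH/- → run B
t=22: L0/L1/L2 = -/CFDEGH/- → run C
t=23: L0/L1/L2 = -/CFDEGH/- → run C
t=24: L0/L1/L2 = -/CFDEGH/- → run C
t=25: L0/L1/L2 = -/CFDEGH/- → run C
t=26: L0/L1/L2 = -/FDEGH/C → run F
t=27: L0/L1/L2 = -/FDEGH/C → run F
t=28: L0/L1/L2 = -/FDEGH/C → run F
t=29: L0/L1/L2 = -/FDEGH/C → run F
t=30: L0/L1/L2 = -/DEGH/CF → run D
t=31: L0/L1/L2 = -/DEGH/CF → run D
t=32: L0/L1/L2 = -/DEGH/CF → run D
t=33: L0/L1/L2 = -/DEGH/CF → run D
t=34: L0/L1/L2 = -/EGH/CFD → run E
t=35: L0/L1/L2 = -/EGH/CFD → run E
t=36: L0/L1/L2 = -/EGH/CFD → run E
t=37: L0/L1/L2 = -/EGH/CFD → run E
t=38: L0/L1/L2 = -/GH/CFDE → run G
t=39: L0/L1/L2 = -/GH/CFDE → run G
t=40: L0/L1/L2 = -/H/CFDE → run H
t=41: L0/L1/L2 = -/H/CFDE → run H
t=42: L0/L1/L2 = -/H/CFDE → run H
t=43: L0/L1/L2 = -/H/CFDE → run H
t=44: L0/L1/L2 = -/-/CFDEH → run C
t=45: L0/L1/L2 = -/-/CFDEH → run C
t=46: L0/L1/L2 = -/-/FDEH → run F
t=47: L0/L1/L2 = -/-/FDEH → run F
t=48: L0/L1/L2 = -/-/DEH → run D
t=49: L0/L1/L2 = -/-/DEH → run D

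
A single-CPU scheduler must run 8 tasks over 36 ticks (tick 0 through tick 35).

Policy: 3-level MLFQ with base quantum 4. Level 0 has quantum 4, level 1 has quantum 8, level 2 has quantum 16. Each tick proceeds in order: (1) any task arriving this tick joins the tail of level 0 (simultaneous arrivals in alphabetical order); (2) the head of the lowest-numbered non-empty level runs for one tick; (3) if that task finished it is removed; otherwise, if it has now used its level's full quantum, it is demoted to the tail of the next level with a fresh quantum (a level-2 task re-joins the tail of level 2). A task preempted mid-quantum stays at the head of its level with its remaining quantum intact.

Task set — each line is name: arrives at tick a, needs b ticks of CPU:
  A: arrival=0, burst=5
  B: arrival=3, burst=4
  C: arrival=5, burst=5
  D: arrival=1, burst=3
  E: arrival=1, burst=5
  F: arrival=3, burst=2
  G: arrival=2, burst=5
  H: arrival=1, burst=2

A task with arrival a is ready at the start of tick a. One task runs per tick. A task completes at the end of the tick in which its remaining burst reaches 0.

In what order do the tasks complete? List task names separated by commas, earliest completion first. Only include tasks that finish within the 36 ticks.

completion order = D, H, B, F, A, E, G, C

t=0: L0/L1/L2 = A/-/- → run A
t=1: L0/L1/L2 = ADEH/-/- → run A
t=2: L0/L1/L2 = ADEHG/-/- → run A
t=3: L0/L1/L2 = ADEHGBF/-/- → run A
t=4: L0/L1/L2 = DEHGBF/A/- → run D
t=5: L0/L1/L2 = DEHGBFC/A/- → run D
t=6: L0/L1/L2 = DEHGBFC/A/- → run D
t=7: L0/L1/L2 = EHGBFC/A/- → run E
t=8: L0/L1/L2 = EHGBFC/A/- → run E
t=9: L0/L1/L2 = EHGBFC/A/- → run E
t=10: L0/L1/L2 = EHGBFC/A/- → run E
t=11: L0/L1/L2 = HGBFC/AE/- → run H
t=12: L0/L1/L2 = HGBFC/AE/- → run H
t=13: L0/L1/L2 = GBFC/AE/- → run G
t=14: L0/L1/L2 = GBFC/AE/- → run G
t=15: L0/L1/L2 = GBFC/AE/- → run G
t=16: L0/L1/L2 = GBFC/AE/- → run G
t=17: L0/L1/L2 = BFC/AEG/- → run B
t=18: L0/L1/L2 = BFC/AEG/- → run B
t=19: L0/L1/L2 = BFC/AEG/- → run B
t=20: L0/L1/L2 = BFC/AEG/- → run B
t=21: L0/L1/L2 = FC/AEG/- → run F
t=22: L0/L1/L2 = FC/AEG/- → run F
t=23: L0/L1/L2 = C/AEG/- → run C
t=24: L0/L1/L2 = C/AEG/- → run C
t=25: L0/L1/L2 = C/AEG/- → run C
t=26: L0/L1/L2 = C/AEG/- → run C
t=27: L0/L1/L2 = -/AEGC/- → run A
t=28: L0/L1/L2 = -/EGC/- → run E
t=29: L0/L1/L2 = -/GC/- → run G
t=30: L0/L1/L2 = -/C/- → run C
t=31: (idle)
t=32: (idle)
t=33: (idle)
t=34: (idle)
t=35: (idle)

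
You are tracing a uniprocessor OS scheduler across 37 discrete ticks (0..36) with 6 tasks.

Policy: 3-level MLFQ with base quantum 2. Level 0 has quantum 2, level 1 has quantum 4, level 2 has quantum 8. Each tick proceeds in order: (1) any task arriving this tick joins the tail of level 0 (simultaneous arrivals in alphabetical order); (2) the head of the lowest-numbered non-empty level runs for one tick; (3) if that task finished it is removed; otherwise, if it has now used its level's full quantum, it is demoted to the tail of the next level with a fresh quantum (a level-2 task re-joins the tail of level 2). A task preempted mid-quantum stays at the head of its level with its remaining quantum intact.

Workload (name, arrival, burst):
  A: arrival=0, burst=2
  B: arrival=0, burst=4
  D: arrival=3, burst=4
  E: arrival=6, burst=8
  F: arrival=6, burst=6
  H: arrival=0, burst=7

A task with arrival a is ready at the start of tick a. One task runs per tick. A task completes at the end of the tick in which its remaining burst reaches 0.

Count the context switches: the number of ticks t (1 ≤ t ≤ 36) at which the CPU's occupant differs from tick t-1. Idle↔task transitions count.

t=0: L0/L1/L2 = ABH/-/- → run A
t=1: L0/L1/L2 = ABH/-/- → run A
t=2: L0/L1/L2 = BH/-/- → run B
t=3: L0/L1/L2 = BHD/-/- → run B
t=4: L0/L1/L2 = HD/B/- → run H
t=5: L0/L1/L2 = HD/B/- → run H
t=6: L0/L1/L2 = DEF/BH/- → run D
t=7: L0/L1/L2 = DEF/BH/- → run D
t=8: L0/L1/L2 = EF/BHD/- → run E
t=9: L0/L1/L2 = EF/BHD/- → run E
t=10: L0/L1/L2 = F/BHDE/- → run F
t=11: L0/L1/L2 = F/BHDE/- → run F
t=12: L0/L1/L2 = -/BHDEF/- → run B
t=13: L0/L1/L2 = -/BHDEF/- → run B
t=14: L0/L1/L2 = -/HDEF/- → run H
t=15: L0/L1/L2 = -/HDEF/- → run H
t=16: L0/L1/L2 = -/HDEF/- → run H
t=17: L0/L1/L2 = -/HDEF/- → run H
t=18: L0/L1/L2 = -/DEF/H → run D
t=19: L0/L1/L2 = -/DEF/H → run D
t=20: L0/L1/L2 = -/EF/H → run E
t=21: L0/L1/L2 = -/EF/H → run E
t=22: L0/L1/L2 = -/EF/H → run E
t=23: L0/L1/L2 = -/EF/H → run E
t=24: L0/L1/L2 = -/F/HE → run F
t=25: L0/L1/L2 = -/F/HE → run F
t=26: L0/L1/L2 = -/F/HE → run F
t=27: L0/L1/L2 = -/F/HE → run F
t=28: L0/L1/L2 = -/-/HE → run H
t=29: L0/L1/L2 = -/-/E → run E
t=30: L0/L1/L2 = -/-/E → run E
t=31: (idle)
t=32: (idle)
t=33: (idle)
t=34: (idle)
t=35: (idle)
t=36: (idle)

context switches = 13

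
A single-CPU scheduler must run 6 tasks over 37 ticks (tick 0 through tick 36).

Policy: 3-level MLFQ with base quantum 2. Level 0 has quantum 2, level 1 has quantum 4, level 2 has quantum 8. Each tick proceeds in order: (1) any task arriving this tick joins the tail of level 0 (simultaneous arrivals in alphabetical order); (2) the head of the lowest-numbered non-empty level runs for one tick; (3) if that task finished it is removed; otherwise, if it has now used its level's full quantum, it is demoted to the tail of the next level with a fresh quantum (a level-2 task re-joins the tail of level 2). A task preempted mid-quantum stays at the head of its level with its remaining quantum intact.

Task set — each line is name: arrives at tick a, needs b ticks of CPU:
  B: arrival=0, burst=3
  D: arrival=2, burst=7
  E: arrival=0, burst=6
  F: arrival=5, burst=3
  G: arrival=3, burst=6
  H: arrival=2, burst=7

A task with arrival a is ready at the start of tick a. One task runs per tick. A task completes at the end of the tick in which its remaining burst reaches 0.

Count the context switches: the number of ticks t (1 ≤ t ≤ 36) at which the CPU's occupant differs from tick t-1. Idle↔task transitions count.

context switches = 14

t=0: L0/L1/L2 = BE/-/- → run B
t=1: L0/L1/L2 = BE/-/- → run B
t=2: L0/L1/L2 = EDH/B/- → run E
t=3: L0/L1/L2 = EDHG/B/- → run E
t=4: L0/L1/L2 = DHG/BE/- → run D
t=5: L0/L1/L2 = DHGF/BE/- → run D
t=6: L0/L1/L2 = HGF/BED/- → run H
t=7: L0/L1/L2 = HGF/BED/- → run H
t=8: L0/L1/L2 = GF/BEDH/- → run G
t=9: L0/L1/L2 = GF/BEDH/- → run G
t=10: L0/L1/L2 = F/BEDHG/- → run F
t=11: L0/L1/L2 = F/BEDHG/- → run F
t=12: L0/L1/L2 = -/BEDHGF/- → run B
t=13: L0/L1/L2 = -/EDHGF/- → run E
t=14: L0/L1/L2 = -/EDHGF/- → run E
t=15: L0/L1/L2 = -/EDHGF/- → run E
t=16: L0/L1/L2 = -/EDHGF/- → run E
t=17: L0/L1/L2 = -/DHGF/- → run D
t=18: L0/L1/L2 = -/DHGF/- → run D
t=19: L0/L1/L2 = -/DHGF/- → run D
t=20: L0/L1/L2 = -/DHGF/- → run D
t=21: L0/L1/L2 = -/HGF/D → run H
t=22: L0/L1/L2 = -/HGF/D → run H
t=23: L0/L1/L2 = -/HGF/D → run H
t=24: L0/L1/L2 = -/HGF/D → run H
t=25: L0/L1/L2 = -/GF/DH → run G
t=26: L0/L1/L2 = -/GF/DH → run G
t=27: L0/L1/L2 = -/GF/DH → run G
t=28: L0/L1/L2 = -/GF/DH → run G
t=29: L0/L1/L2 = -/F/DH → run F
t=30: L0/L1/L2 = -/-/DH → run D
t=31: L0/L1/L2 = -/-/H → run H
t=32: (idle)
t=33: (idle)
t=34: (idle)
t=35: (idle)
t=36: (idle)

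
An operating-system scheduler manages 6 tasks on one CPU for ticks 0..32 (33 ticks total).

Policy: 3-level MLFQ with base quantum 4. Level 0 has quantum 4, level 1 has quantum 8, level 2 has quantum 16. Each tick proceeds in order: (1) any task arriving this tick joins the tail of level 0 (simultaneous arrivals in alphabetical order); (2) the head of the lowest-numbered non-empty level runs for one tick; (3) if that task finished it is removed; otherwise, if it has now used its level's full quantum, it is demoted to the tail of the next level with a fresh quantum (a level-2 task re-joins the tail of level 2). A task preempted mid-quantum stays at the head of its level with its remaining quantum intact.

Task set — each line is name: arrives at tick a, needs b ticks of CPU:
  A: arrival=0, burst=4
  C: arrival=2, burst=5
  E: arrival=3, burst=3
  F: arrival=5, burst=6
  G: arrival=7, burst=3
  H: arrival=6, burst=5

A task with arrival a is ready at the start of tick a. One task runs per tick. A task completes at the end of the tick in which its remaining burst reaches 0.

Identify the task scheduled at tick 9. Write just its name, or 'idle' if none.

t=0: L0/L1/L2 = A/-/- → run A
t=1: L0/L1/L2 = A/-/- → run A
t=2: L0/L1/L2 = AC/-/- → run A
t=3: L0/L1/L2 = ACE/-/- → run A
t=4: L0/L1/L2 = CE/-/- → run C
t=5: L0/L1/L2 = CEF/-/- → run C
t=6: L0/L1/L2 = CEFH/-/- → run C
t=7: L0/L1/L2 = CEFHG/-/- → run C
t=8: L0/L1/L2 = EFHG/C/- → run E
t=9: L0/L1/L2 = EFHG/C/- → run E
t=10: L0/L1/L2 = EFHG/C/- → run E
t=11: L0/L1/L2 = FHG/C/- → run F
t=12: L0/L1/L2 = FHG/C/- → run F
t=13: L0/L1/L2 = FHG/C/- → run F
t=14: L0/L1/L2 = FHG/C/- → run F
t=15: L0/L1/L2 = HG/CF/- → run H
t=16: L0/L1/L2 = HG/CF/- → run H
t=17: L0/L1/L2 = HG/CF/- → run H
t=18: L0/L1/L2 = HG/CF/- → run H
t=19: L0/L1/L2 = G/CFH/- → run G
t=20: L0/L1/L2 = G/CFH/- → run G
t=21: L0/L1/L2 = G/CFH/- → run G
t=22: L0/L1/L2 = -/CFH/- → run C
t=23: L0/L1/L2 = -/FH/- → run F
t=24: L0/L1/L2 = -/FH/- → run F
t=25: L0/L1/L2 = -/H/- → run H
t=26: (idle)
t=27: (idle)
t=28: (idle)
t=29: (idle)
t=30: (idle)
t=31: (idle)
t=32: (idle)

running at tick 9 = E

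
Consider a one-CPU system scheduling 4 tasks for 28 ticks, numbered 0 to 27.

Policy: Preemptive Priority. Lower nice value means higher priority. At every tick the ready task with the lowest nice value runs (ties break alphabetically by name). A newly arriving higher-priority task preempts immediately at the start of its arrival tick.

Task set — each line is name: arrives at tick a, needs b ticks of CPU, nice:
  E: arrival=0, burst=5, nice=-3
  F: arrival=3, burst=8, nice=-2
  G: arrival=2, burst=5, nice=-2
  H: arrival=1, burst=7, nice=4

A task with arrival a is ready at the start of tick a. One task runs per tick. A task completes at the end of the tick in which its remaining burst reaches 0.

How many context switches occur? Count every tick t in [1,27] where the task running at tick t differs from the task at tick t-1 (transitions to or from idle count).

context switches = 4

t=0: ready={E} → run E
t=1: ready={E,H} → run E
t=2: ready={E,G,H} → run E
t=3: ready={E,F,G,H} → run E
t=4: ready={E,F,G,H} → run E
t=5: ready={F,G,H} → run F
t=6: ready={F,G,H} → run F
t=7: ready={F,G,H} → run F
t=8: ready={F,G,H} → run F
t=9: ready={F,G,H} → run F
t=10: ready={F,G,H} → run F
t=11: ready={F,G,H} → run F
t=12: ready={F,G,H} → run F
t=13: ready={G,H} → run G
t=14: ready={G,H} → run G
t=15: ready={G,H} → run G
t=16: ready={G,H} → run G
t=17: ready={G,H} → run G
t=18: ready={H} → run H
t=19: ready={H} → run H
t=20: ready={H} → run H
t=21: ready={H} → run H
t=22: ready={H} → run H
t=23: ready={H} → run H
t=24: ready={H} → run H
t=25: (idle)
t=26: (idle)
t=27: (idle)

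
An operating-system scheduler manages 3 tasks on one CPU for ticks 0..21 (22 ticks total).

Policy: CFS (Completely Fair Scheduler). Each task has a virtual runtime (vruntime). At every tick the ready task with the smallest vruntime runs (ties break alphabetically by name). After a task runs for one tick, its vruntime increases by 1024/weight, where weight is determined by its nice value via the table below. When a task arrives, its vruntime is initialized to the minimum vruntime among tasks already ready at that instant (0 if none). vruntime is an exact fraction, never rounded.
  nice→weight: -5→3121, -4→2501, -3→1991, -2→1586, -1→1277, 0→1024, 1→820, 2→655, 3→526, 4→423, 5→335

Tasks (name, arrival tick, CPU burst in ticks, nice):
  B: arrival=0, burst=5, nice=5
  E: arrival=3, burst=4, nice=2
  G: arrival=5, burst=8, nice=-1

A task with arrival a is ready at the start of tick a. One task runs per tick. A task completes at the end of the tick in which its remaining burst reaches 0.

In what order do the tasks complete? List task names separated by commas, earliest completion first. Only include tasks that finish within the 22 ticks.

t=0: vr[B=0] → run B
t=1: vr[B=1024/335] → run B
t=2: vr[B=2048/335] → run B
t=3: vr[B=3072/335 E=3072/335] → run B
t=4: vr[B=4096/335 E=3072/335] → run E
t=5: vr[B=4096/335 E=94208/8777 G=94208/8777] → run E
t=6: vr[B=4096/335 E=539648/43885 G=94208/8777] → run G
t=7: vr[B=4096/335 E=539648/43885 G=129291264/11208229] → run G
t=8: vr[B=4096/335 E=539648/43885 G=138278912/11208229] → run B
t=9: vr[E=539648/43885 G=138278912/11208229] → run E
t=10: vr[E=608256/43885 G=138278912/11208229] → run G
t=11: vr[E=608256/43885 G=147266560/11208229] → run G
t=12: vr[E=608256/43885 G=156254208/11208229] → run E
t=13: vr[G=156254208/11208229] → run G
t=14: vr[G=165241856/11208229] → run G
t=15: vr[G=174229504/11208229] → run G
t=16: vr[G=183217152/11208229] → run G
t=17: (idle)
t=18: (idle)
t=19: (idle)
t=20: (idle)
t=21: (idle)

completion order = B, E, G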